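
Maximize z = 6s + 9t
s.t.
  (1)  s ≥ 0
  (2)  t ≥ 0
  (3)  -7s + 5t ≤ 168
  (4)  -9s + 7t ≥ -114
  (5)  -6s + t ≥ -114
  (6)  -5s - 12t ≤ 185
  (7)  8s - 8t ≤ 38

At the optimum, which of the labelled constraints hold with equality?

(3) and (5)

Vertices and z = 6s + 9t:
  (0, 0) → z = 0
  (0, 168/5) → z = 1512/5
  (19/4, 0) → z = 57/2
  (738/23, 1806/23) → z = 20682/23
  (437/20, 171/10) → z = 285

The maximum is at (738/23, 1806/23). Substituting into each constraint, equality holds for (3) and (5); the remaining constraints have slack.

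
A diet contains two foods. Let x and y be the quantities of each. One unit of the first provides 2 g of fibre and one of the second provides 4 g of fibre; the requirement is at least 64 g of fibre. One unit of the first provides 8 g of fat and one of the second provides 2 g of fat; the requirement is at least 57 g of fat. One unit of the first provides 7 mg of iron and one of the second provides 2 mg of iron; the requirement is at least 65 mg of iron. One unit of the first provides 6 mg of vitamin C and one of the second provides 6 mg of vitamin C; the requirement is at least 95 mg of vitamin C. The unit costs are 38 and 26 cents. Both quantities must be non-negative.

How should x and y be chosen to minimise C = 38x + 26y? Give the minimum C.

Extreme points and C = 38x + 26y:
  (0, 65/2) → C = 845
  (32, 0) → C = 1216
  (11/2, 53/4) → C = 1107/2
The feasible region is unbounded (it extends along (0, 1), (1, 0)), but C strictly increases along every unbounded feasible direction, so there is no improving ray and the minimum is attained at a vertex.

At the optimal vertex, 2x + 4y = 64 and 7x + 2y = 65.
Solving simultaneously gives x = 11/2, y = 53/4.

x = 11/2, y = 53/4, minimum C = 1107/2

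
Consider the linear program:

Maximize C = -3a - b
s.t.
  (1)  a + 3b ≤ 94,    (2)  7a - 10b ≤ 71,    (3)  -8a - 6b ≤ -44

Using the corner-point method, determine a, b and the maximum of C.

a = -24, b = 118/3, maximum C = 98/3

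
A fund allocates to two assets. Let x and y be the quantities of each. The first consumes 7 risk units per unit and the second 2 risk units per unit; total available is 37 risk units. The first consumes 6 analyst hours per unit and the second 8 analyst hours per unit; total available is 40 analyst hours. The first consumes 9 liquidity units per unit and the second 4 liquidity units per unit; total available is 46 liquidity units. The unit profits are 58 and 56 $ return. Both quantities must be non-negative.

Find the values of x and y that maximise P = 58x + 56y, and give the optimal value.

x = 13/3, y = 7/4, maximum P = 1048/3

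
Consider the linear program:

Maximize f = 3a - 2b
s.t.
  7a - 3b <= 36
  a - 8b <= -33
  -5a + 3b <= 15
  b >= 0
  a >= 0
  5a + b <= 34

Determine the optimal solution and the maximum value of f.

Feasible corners and f = 3a - 2b:
  (0, 33/8) → f = -33/4
  (239/41, 199/41) → f = 319/41
  (0, 5) → f = -10
  (87/20, 49/4) → f = -229/20

At the optimal vertex, a - 8b = -33 and 5a + b = 34.
Solving simultaneously gives a = 239/41, b = 199/41.

a = 239/41, b = 199/41, maximum f = 319/41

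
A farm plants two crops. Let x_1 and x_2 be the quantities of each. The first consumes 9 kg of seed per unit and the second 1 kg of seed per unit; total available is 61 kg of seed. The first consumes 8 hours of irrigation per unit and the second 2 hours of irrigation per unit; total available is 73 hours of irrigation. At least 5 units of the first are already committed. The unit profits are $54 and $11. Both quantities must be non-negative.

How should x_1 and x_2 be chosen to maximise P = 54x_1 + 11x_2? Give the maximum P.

x_1 = 5, x_2 = 16, maximum P = 446

Extreme points and P = 54x_1 + 11x_2:
  (61/9, 0) → P = 366
  (5, 0) → P = 270
  (5, 16) → P = 446

The binding constraints are 9x_1 + x_2 = 61 and x_1 = 5.
Solving simultaneously gives x_1 = 5, x_2 = 16.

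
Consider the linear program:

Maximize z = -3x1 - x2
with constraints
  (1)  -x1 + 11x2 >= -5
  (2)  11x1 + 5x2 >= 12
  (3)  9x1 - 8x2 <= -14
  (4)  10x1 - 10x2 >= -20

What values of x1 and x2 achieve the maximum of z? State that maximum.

x1 = 1/8, x2 = 17/8, maximum z = -5/2

Vertices and z = -3x1 - x2:
  (26/133, 262/133) → z = -340/133
  (1/8, 17/8) → z = -5/2
  (2, 4) → z = -10

At the optimal vertex, 11x1 + 5x2 = 12 and 10x1 - 10x2 = -20.
Solving simultaneously gives x1 = 1/8, x2 = 17/8.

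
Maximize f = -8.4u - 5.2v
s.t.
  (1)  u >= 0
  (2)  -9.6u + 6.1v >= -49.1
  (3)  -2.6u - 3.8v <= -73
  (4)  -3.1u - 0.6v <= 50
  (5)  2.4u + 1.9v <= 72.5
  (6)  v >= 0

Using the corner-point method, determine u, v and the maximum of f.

Corner points and f = -8.4u - 5.2v:
  (0, 365/19) → f = -1898/19
  (0, 725/19) → f = -3770/19
  (31594/2617, 28657/2617) → f = -414406/2617
  (26777/1644, 2409/137) → f = -312707/1370

u = 0, v = 365/19, maximum f = -1898/19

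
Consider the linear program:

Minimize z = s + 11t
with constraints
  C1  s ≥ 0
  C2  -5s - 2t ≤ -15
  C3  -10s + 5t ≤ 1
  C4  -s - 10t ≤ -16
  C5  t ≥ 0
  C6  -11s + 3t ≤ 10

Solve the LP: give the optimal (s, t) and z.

Feasible corners and z = s + 11t:
  (73/45, 31/9) → z = 1778/45
  (59/24, 65/48) → z = 833/48
  (16, 0) → z = 16
The feasible region is unbounded (it extends along (1, 2), (1, 0)), but z strictly increases along every unbounded feasible direction, so there is no improving ray and the minimum is attained at a vertex.

At the optimal vertex, -s - 10t = -16 and t = 0.
Solving simultaneously gives s = 16, t = 0.

s = 16, t = 0, minimum z = 16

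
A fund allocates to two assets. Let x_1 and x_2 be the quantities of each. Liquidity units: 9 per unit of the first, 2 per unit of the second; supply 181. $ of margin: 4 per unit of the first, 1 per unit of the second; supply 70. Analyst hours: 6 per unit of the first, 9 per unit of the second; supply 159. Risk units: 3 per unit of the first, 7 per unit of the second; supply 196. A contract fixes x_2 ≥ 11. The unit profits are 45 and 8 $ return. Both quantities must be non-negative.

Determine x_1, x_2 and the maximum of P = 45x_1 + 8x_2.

x_1 = 10, x_2 = 11, maximum P = 538

Feasible corners and P = 45x_1 + 8x_2:
  (0, 53/3) → P = 424/3
  (0, 11) → P = 88
  (10, 11) → P = 538

The binding constraints are 6x_1 + 9x_2 = 159 and x_2 = 11.
Solving simultaneously gives x_1 = 10, x_2 = 11.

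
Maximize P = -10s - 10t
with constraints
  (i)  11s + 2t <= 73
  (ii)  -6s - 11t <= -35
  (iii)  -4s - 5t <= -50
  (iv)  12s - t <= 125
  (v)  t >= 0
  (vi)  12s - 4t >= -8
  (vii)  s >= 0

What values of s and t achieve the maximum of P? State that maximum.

Extreme points and P = -10s - 10t:
  (265/47, 258/47) → P = -5230/47
  (69/17, 241/17) → P = -3100/17
  (40/19, 158/19) → P = -1980/19

The optimum lies where -4s - 5t = -50 and 12s - 4t = -8.
Solving simultaneously gives s = 40/19, t = 158/19.

s = 40/19, t = 158/19, maximum P = -1980/19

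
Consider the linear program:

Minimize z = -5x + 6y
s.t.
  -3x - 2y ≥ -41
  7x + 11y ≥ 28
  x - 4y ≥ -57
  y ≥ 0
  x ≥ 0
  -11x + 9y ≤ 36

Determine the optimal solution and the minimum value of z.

x = 41/3, y = 0, minimum z = -205/3

Feasible corners and z = -5x + 6y:
  (41/3, 0) → z = -205/3
  (297/49, 559/49) → z = 267/7
  (4, 0) → z = -20
  (0, 28/11) → z = 168/11
  (0, 4) → z = 24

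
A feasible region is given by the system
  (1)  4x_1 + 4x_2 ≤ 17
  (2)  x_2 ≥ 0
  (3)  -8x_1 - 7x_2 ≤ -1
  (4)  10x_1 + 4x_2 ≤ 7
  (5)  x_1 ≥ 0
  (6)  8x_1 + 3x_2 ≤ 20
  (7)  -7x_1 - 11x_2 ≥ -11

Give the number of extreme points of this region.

5

The feasible vertices (each the meet of two boundaries and inside every other half-plane) are:
  (1/8, 0)
  (7/10, 0)
  (0, 1/7)
  (33/82, 61/82)
  (0, 1)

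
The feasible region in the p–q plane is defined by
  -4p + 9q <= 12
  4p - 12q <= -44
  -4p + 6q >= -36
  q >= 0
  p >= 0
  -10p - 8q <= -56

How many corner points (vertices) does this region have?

Pairwise boundary intersections that survive every other constraint:
  (21, 32/3)
  (33, 16)
  (29, 40/3)

3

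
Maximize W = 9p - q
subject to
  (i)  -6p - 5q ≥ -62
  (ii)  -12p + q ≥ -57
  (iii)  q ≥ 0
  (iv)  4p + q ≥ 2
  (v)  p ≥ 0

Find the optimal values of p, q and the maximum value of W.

The optimum lies where -12p + q = -57 and q = 0.
Solving simultaneously gives p = 19/4, q = 0.

p = 19/4, q = 0, maximum W = 171/4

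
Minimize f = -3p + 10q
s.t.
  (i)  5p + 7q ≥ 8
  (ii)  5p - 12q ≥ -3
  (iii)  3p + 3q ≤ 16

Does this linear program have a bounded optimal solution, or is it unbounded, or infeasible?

bounded optimum

Corner points and f = -3p + 10q:
  (15/19, 11/19) → f = 65/19
  (44/3, -28/3) → f = -412/3
  (61/17, 89/51) → f = 341/51
The feasible region has finitely many vertices and no improving ray; the minimum is -412/3 at (44/3, -28/3).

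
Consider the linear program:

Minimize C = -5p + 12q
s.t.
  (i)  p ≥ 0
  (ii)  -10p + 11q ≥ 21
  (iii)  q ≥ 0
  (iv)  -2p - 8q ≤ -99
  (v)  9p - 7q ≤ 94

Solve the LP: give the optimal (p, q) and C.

Feasible corners and C = -5p + 12q:
  (0, 99/8) → C = 297/2
  (307/34, 172/17) → C = 2593/34
  (1181/29, 1129/29) → C = 7643/29
The feasible region is unbounded (it extends along (0, 1), (7, 9)), but C strictly increases along every unbounded feasible direction, so there is no improving ray and the minimum is attained at a vertex.

At the optimal vertex, -10p + 11q = 21 and -2p - 8q = -99.
Solving simultaneously gives p = 307/34, q = 172/17.

p = 307/34, q = 172/17, minimum C = 2593/34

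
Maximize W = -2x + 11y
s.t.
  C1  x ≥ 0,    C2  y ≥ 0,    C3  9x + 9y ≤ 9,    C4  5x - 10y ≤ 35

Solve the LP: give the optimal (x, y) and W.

Vertices and W = -2x + 11y:
  (0, 0) → W = 0
  (0, 1) → W = 11
  (1, 0) → W = -2

The optimum lies where x = 0 and 9x + 9y = 9.
Solving simultaneously gives x = 0, y = 1.

x = 0, y = 1, maximum W = 11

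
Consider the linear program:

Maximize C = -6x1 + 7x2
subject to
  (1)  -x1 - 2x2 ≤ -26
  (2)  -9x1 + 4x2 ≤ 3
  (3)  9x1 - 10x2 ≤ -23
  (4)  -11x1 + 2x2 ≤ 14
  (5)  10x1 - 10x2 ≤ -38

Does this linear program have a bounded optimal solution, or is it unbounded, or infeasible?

unbounded

From the feasible point (49/11, 237/22), moving in the direction (4, 9) keeps every constraint satisfied while C increases without bound.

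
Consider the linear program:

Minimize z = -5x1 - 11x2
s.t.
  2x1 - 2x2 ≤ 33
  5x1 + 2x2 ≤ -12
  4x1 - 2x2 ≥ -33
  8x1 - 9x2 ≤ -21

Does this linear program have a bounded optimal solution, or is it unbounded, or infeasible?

bounded optimum

Feasible corners and z = -5x1 - 11x2:
  (-5, 13/2) → z = -93/2
  (-150/61, 9/61) → z = 651/61
  (-51/4, -9) → z = 651/4
The feasible region has finitely many vertices and no improving ray; the minimum is -93/2 at (-5, 13/2).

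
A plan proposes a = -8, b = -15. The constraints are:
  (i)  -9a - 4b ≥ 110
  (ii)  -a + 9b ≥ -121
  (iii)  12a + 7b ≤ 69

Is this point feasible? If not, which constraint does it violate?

not feasible — violates (ii)

Constraint (ii): -a + 9b = -127, which is not ≥ -121. All other constraints are satisfied.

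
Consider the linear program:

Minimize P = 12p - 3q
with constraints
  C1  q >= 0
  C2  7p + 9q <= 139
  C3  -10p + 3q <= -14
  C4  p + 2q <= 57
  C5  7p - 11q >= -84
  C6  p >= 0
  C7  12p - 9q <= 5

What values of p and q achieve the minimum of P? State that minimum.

p = 37/18, q = 59/27, minimum P = 163/9

Extreme points and P = 12p - 3q:
  (773/140, 223/20) → P = 4593/140
  (144/19, 1633/171) → P = 3551/57
  (406/89, 938/89) → P = 2058/89
  (37/18, 59/27) → P = 163/9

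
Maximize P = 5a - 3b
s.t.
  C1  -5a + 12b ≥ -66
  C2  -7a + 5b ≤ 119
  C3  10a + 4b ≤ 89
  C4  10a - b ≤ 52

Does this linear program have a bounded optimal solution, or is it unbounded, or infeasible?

bounded optimum

Extreme points and P = 5a - 3b:
  (-1758/59, -1057/59) → P = -5619/59
  (558/115, -80/23) → P = 798/23
  (-31/78, 1813/78) → P = -2797/39
  (297/50, 37/5) → P = 15/2
The feasible region has finitely many vertices and no improving ray; the maximum is 798/23 at (558/115, -80/23).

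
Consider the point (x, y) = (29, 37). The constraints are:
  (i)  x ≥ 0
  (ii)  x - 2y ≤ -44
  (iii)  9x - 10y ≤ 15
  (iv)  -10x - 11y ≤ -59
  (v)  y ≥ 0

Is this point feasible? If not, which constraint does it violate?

(i): 29 ≥ 0 ✓
(ii): -45 ≤ -44 ✓
(iii): -109 ≤ 15 ✓
(iv): -697 ≤ -59 ✓
(v): 37 ≥ 0 ✓

feasible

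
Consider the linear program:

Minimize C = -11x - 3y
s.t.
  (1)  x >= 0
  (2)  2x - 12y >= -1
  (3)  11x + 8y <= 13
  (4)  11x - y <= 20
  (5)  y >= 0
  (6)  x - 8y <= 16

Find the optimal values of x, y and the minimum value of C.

Corner points and C = -11x - 3y:
  (0, 1/12) → C = -1/4
  (0, 0) → C = 0
  (1, 1/4) → C = -47/4
  (13/11, 0) → C = -13

x = 13/11, y = 0, minimum C = -13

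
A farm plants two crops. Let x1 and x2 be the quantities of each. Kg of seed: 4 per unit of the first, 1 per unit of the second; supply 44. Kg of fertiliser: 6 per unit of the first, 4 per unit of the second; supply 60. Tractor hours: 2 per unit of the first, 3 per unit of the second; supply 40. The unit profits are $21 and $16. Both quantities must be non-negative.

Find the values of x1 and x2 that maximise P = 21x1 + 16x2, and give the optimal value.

Feasible corners and P = 21x1 + 16x2:
  (0, 0) → P = 0
  (0, 40/3) → P = 640/3
  (10, 0) → P = 210
  (2, 12) → P = 234

x1 = 2, x2 = 12, maximum P = 234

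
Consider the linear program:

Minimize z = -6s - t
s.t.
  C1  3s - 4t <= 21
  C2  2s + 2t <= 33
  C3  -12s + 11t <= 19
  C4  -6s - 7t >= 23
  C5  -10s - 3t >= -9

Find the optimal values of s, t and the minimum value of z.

The optimum lies where 3s - 4t = 21 and -6s - 7t = 23.
Solving simultaneously gives s = 11/9, t = -13/3.

s = 11/9, t = -13/3, minimum z = -3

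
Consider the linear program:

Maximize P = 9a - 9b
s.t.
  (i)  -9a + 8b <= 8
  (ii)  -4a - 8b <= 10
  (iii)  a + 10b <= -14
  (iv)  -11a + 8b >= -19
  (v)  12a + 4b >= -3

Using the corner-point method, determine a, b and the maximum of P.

a = 3/5, b = -31/20, maximum P = 387/20

Extreme points and P = 9a - 9b:
  (3/8, -23/16) → P = 261/16
  (3/5, -31/20) → P = 387/20
  (39/59, -173/118) → P = 2259/118

The binding constraints are -4a - 8b = 10 and -11a + 8b = -19.
Solving simultaneously gives a = 3/5, b = -31/20.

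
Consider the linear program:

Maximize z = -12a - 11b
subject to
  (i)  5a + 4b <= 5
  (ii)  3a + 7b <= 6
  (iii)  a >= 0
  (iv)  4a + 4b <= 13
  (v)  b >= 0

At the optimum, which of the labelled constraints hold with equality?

Extreme points and z = -12a - 11b:
  (11/23, 15/23) → z = -297/23
  (1, 0) → z = -12
  (0, 6/7) → z = -66/7
  (0, 0) → z = 0

The maximum is at (0, 0). Substituting into each constraint, equality holds for (iii) and (v); the remaining constraints have slack.

(iii) and (v)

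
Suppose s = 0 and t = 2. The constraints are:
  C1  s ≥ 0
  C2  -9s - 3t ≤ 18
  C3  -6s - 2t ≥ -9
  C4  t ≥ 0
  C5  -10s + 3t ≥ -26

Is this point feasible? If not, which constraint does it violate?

C1: 0 ≥ 0 ✓
C2: -6 ≤ 18 ✓
C3: -4 ≥ -9 ✓
C4: 2 ≥ 0 ✓
C5: 6 ≥ -26 ✓

feasible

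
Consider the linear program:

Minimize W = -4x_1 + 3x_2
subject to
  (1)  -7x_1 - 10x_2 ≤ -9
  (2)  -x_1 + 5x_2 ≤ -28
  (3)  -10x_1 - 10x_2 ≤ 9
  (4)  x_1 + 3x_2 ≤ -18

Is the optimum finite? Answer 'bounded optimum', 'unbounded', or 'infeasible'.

From the feasible point (207/11, -135/11), moving in the direction (3, -1) keeps every constraint satisfied while W decreases without bound.

unbounded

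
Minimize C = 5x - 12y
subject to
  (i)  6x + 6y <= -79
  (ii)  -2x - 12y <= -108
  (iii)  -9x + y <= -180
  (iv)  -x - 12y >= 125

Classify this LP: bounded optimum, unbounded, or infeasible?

The boundaries 6x + 6y = -79 and -9x + y = -180 meet at (1001/60, -597/20), but that point violates -2x - 12y ≤ -108. Every candidate vertex is excluded by some other constraint, so the feasible region is empty.

infeasible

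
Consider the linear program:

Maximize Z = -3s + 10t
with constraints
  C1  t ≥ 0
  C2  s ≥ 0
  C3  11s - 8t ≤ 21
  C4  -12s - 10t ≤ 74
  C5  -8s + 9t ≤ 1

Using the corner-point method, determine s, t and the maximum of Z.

Extreme points and Z = -3s + 10t:
  (0, 0) → Z = 0
  (21/11, 0) → Z = -63/11
  (0, 1/9) → Z = 10/9
  (197/35, 179/35) → Z = 1199/35

s = 197/35, t = 179/35, maximum Z = 1199/35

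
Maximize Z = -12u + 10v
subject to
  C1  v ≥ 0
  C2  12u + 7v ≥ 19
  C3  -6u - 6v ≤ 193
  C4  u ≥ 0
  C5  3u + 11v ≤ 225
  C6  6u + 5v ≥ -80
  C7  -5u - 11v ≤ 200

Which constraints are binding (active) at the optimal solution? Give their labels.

Extreme points and Z = -12u + 10v:
  (19/12, 0) → Z = -19
  (75, 0) → Z = -900
  (0, 19/7) → Z = 190/7
  (0, 225/11) → Z = 2250/11

The maximum is at (0, 225/11). Substituting into each constraint, equality holds for C4 and C5; the remaining constraints have slack.

C4 and C5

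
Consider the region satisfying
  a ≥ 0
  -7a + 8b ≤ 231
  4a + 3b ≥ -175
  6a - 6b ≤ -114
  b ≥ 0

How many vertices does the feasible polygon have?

3

Intersecting each pair of boundary lines and keeping only the points that satisfy every inequality leaves:
  (0, 231/8)
  (0, 19)
  (79, 98)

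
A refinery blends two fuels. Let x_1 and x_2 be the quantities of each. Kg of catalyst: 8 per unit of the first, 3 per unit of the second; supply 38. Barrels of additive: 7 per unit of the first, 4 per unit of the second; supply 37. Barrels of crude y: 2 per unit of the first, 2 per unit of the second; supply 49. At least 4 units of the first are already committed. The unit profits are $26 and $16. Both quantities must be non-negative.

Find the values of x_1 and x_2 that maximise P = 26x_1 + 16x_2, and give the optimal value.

x_1 = 4, x_2 = 2, maximum P = 136

Vertices and P = 26x_1 + 16x_2:
  (19/4, 0) → P = 247/2
  (4, 0) → P = 104
  (4, 2) → P = 136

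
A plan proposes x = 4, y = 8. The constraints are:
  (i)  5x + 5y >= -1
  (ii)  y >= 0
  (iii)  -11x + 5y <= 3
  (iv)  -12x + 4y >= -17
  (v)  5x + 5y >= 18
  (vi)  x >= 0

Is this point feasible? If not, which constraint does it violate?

feasible

(i): 60 ≥ -1 ✓
(ii): 8 ≥ 0 ✓
(iii): -4 ≤ 3 ✓
(iv): -16 ≥ -17 ✓
(v): 60 ≥ 18 ✓
(vi): 4 ≥ 0 ✓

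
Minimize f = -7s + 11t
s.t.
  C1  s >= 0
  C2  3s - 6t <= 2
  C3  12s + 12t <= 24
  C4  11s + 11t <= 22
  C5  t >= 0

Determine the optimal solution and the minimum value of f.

s = 14/9, t = 4/9, minimum f = -6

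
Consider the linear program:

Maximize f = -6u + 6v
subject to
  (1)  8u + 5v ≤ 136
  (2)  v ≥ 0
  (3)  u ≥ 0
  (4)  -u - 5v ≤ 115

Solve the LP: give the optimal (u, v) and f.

u = 0, v = 136/5, maximum f = 816/5

Feasible corners and f = -6u + 6v:
  (17, 0) → f = -102
  (0, 136/5) → f = 816/5
  (0, 0) → f = 0

The optimum lies where 8u + 5v = 136 and u = 0.
Solving simultaneously gives u = 0, v = 136/5.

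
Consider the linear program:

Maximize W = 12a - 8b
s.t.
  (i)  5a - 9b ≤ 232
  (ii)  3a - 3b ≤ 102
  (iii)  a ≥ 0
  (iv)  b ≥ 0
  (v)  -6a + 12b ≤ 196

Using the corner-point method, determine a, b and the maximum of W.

Extreme points and W = 12a - 8b:
  (34, 0) → W = 408
  (302/3, 200/3) → W = 2024/3
  (0, 0) → W = 0
  (0, 49/3) → W = -392/3

a = 302/3, b = 200/3, maximum W = 2024/3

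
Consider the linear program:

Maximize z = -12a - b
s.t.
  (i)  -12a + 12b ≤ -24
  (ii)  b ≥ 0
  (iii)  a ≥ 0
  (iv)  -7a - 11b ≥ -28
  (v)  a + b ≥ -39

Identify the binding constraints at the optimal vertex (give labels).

(i) and (ii)

Vertices and z = -12a - b:
  (2, 0) → z = -24
  (25/9, 7/9) → z = -307/9
  (4, 0) → z = -48

The maximum is at (2, 0). Substituting into each constraint, equality holds for (i) and (ii); the remaining constraints have slack.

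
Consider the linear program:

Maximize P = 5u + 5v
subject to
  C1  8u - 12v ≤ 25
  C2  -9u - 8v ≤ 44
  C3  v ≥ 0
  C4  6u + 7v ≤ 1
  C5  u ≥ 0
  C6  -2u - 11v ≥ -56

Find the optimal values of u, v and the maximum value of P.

Feasible corners and P = 5u + 5v:
  (1/6, 0) → P = 5/6
  (0, 0) → P = 0
  (0, 1/7) → P = 5/7

u = 1/6, v = 0, maximum P = 5/6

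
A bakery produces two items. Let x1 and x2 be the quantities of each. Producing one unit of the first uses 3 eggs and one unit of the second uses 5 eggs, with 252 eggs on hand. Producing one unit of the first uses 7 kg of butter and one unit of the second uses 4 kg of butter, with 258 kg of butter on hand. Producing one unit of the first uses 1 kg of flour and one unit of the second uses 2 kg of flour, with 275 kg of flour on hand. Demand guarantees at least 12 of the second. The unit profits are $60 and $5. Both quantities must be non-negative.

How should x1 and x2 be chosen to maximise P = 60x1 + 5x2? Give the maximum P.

x1 = 30, x2 = 12, maximum P = 1860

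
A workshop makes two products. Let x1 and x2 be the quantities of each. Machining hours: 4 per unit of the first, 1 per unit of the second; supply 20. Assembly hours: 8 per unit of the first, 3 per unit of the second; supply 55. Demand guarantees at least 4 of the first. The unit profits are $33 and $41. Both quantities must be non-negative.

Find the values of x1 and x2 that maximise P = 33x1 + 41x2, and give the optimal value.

Extreme points and P = 33x1 + 41x2:
  (5, 0) → P = 165
  (4, 0) → P = 132
  (4, 4) → P = 296

The binding constraints are 4x1 + x2 = 20 and x1 = 4.
Solving simultaneously gives x1 = 4, x2 = 4.

x1 = 4, x2 = 4, maximum P = 296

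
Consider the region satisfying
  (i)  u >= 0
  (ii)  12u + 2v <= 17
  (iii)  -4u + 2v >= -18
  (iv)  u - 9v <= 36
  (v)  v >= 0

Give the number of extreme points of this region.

3

Of the 10 pairwise boundary intersections, those satisfying every inequality are:
  (0, 17/2)
  (0, 0)
  (17/12, 0)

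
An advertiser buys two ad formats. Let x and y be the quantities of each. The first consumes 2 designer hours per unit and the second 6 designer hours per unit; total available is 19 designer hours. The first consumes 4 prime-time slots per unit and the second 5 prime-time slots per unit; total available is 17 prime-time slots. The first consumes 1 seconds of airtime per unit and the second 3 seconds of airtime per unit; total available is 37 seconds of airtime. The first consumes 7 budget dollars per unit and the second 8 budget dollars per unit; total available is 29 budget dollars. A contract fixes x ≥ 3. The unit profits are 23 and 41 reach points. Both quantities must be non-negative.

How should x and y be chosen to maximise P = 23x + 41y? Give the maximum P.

x = 3, y = 1, maximum P = 110

Extreme points and P = 23x + 41y:
  (29/7, 0) → P = 667/7
  (3, 0) → P = 69
  (3, 1) → P = 110

At the optimal vertex, 4x + 5y = 17 and 7x + 8y = 29.
Solving simultaneously gives x = 3, y = 1.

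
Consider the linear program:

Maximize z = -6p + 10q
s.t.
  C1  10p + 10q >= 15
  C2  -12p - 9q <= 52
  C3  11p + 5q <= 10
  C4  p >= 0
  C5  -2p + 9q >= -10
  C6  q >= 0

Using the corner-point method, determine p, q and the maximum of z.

p = 0, q = 2, maximum z = 20

Feasible corners and z = -6p + 10q:
  (5/12, 13/12) → z = 25/3
  (0, 3/2) → z = 15
  (0, 2) → z = 20

The binding constraints are 11p + 5q = 10 and p = 0.
Solving simultaneously gives p = 0, q = 2.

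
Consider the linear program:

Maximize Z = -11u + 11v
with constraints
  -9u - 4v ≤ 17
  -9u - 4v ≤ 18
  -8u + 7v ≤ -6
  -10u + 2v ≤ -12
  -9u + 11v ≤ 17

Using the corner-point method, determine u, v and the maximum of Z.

u = 37/5, v = 38/5, maximum Z = 11/5

The feasible region is unbounded (it extends along (11, 9), (4, -9)), but Z strictly decreases along every unbounded feasible direction, so there is no improving ray and the maximum is attained at a vertex.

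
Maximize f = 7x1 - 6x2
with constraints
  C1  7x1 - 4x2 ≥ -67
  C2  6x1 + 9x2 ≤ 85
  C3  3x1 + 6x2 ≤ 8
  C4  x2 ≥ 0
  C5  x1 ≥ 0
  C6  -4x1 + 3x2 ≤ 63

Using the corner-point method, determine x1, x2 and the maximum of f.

x1 = 8/3, x2 = 0, maximum f = 56/3

Corner points and f = 7x1 - 6x2:
  (8/3, 0) → f = 56/3
  (0, 4/3) → f = -8
  (0, 0) → f = 0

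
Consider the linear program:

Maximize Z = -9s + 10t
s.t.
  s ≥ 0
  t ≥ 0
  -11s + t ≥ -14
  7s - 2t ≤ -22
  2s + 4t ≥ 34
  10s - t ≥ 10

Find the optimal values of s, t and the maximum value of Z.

Corner points and Z = -9s + 10t:
  (10/3, 68/3) → Z = 590/3
  (4, 30) → Z = 264
  (42/13, 290/13) → Z = 194

s = 4, t = 30, maximum Z = 264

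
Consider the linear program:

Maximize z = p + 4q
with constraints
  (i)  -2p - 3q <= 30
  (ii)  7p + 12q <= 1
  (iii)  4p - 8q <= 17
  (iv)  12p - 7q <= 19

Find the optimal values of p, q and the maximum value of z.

p = -121, q = 212/3, maximum z = 485/3

Corner points and z = p + 4q:
  (-121, 212/3) → z = 485/3
  (-27/4, -11/2) → z = -115/4
  (235/193, -121/193) → z = -249/193
  (33/68, -32/17) → z = -479/68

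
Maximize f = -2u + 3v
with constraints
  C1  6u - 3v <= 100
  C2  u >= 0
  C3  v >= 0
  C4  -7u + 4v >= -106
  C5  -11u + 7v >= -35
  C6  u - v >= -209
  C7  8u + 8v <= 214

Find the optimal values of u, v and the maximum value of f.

Corner points and f = -2u + 3v:
  (0, 0) → f = 0
  (0, 107/4) → f = 321/4
  (35/11, 0) → f = -70/11
  (889/72, 1037/72) → f = 1333/72

The binding constraints are u = 0 and 8u + 8v = 214.
Solving simultaneously gives u = 0, v = 107/4.

u = 0, v = 107/4, maximum f = 321/4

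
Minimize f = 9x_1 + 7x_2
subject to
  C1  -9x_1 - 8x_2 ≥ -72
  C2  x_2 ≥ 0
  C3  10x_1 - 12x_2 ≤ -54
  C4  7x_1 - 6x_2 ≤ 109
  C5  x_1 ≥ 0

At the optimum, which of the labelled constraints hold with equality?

Extreme points and f = 9x_1 + 7x_2:
  (108/47, 603/94) → f = 6165/94
  (0, 9) → f = 63
  (0, 9/2) → f = 63/2

The minimum is at (0, 9/2). Substituting into each constraint, equality holds for C3 and C5; the remaining constraints have slack.

C3 and C5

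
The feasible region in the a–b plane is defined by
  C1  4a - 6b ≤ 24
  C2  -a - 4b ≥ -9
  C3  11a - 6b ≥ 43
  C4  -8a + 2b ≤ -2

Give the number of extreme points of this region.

3

Of the 6 pairwise boundary intersections, those satisfying every inequality are:
  (75/11, 6/11)
  (19/7, -46/21)
  (113/25, 28/25)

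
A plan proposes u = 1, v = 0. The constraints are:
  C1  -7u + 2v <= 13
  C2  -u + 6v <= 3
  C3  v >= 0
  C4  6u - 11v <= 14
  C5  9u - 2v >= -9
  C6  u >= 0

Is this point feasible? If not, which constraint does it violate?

C1: -7 ≤ 13 ✓
C2: -1 ≤ 3 ✓
C3: 0 ≥ 0 ✓
C4: 6 ≤ 14 ✓
C5: 9 ≥ -9 ✓
C6: 1 ≥ 0 ✓

feasible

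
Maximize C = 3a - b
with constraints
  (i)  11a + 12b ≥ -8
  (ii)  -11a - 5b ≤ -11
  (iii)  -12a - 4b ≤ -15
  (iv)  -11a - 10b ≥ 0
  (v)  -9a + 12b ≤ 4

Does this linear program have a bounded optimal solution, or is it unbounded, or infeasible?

bounded optimum

Extreme points and C = 3a - b:
  (172/77, -19/7) → C = 725/77
  (40/11, -4) → C = 164/11
  (2, -11/5) → C = 41/5
The feasible region has finitely many vertices and no improving ray; the maximum is 164/11 at (40/11, -4).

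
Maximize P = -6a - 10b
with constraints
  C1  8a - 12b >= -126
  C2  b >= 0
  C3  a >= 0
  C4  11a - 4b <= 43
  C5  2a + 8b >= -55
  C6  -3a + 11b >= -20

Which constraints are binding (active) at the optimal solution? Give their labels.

C2 and C3

Feasible corners and P = -6a - 10b:
  (0, 21/2) → P = -105
  (51/5, 173/10) → P = -1171/5
  (0, 0) → P = 0
  (43/11, 0) → P = -258/11

The maximum is at (0, 0). Substituting into each constraint, equality holds for C2 and C3; the remaining constraints have slack.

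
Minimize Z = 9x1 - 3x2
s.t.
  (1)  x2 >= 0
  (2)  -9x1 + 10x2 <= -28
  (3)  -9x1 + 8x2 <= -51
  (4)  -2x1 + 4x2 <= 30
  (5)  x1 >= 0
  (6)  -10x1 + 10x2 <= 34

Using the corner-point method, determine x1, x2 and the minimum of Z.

Corner points and Z = 9x1 - 3x2:
  (17/3, 0) → Z = 51
  (143/9, 23/2) → Z = 217/2
  (103/4, 163/8) → Z = 1365/8
The feasible region is unbounded (it extends along (2, 1), (1, 0)), but Z strictly increases along every unbounded feasible direction, so there is no improving ray and the minimum is attained at a vertex.

The binding constraints are x2 = 0 and -9x1 + 8x2 = -51.
Solving simultaneously gives x1 = 17/3, x2 = 0.

x1 = 17/3, x2 = 0, minimum Z = 51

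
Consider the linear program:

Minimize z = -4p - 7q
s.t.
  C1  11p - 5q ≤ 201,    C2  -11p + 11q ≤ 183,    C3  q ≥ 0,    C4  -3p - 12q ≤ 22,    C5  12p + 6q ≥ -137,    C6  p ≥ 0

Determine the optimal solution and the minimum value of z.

Corner points and z = -4p - 7q:
  (521/11, 64) → z = -7012/11
  (201/11, 0) → z = -804/11
  (0, 183/11) → z = -1281/11
  (0, 0) → z = 0

The binding constraints are 11p - 5q = 201 and -11p + 11q = 183.
Solving simultaneously gives p = 521/11, q = 64.

p = 521/11, q = 64, minimum z = -7012/11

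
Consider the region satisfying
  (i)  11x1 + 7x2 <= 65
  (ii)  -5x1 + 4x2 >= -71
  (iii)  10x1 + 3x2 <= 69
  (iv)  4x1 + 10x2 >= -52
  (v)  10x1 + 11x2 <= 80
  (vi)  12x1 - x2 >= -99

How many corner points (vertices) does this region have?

6

Pairwise boundary intersections that survive every other constraint:
  (288/37, -109/37)
  (155/51, 230/51)
  (489/55, -73/11)
  (251/33, -272/33)
  (-521/62, -57/31)
  (-1009/142, 975/71)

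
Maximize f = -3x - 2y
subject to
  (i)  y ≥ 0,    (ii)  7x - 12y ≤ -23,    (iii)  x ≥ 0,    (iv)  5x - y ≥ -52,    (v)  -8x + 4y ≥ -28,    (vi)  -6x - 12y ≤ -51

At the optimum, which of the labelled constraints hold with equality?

(iii) and (vi)

Vertices and f = -3x - 2y:
  (107/17, 95/17) → f = -511/17
  (28/13, 165/52) → f = -333/26
  (0, 52) → f = -104
  (0, 17/4) → f = -17/2
The feasible region is unbounded (it extends along (1, 5), (1, 2)), but f strictly decreases along every unbounded feasible direction, so there is no improving ray and the maximum is attained at a vertex.

The maximum is at (0, 17/4). Substituting into each constraint, equality holds for (iii) and (vi); the remaining constraints have slack.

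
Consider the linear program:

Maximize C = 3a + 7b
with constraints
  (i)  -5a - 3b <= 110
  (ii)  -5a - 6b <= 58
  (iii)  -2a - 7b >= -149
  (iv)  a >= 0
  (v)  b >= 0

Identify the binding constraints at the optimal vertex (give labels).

(iii) and (v)

Feasible corners and C = 3a + 7b:
  (0, 149/7) → C = 149
  (149/2, 0) → C = 447/2
  (0, 0) → C = 0

The maximum is at (149/2, 0). Substituting into each constraint, equality holds for (iii) and (v); the remaining constraints have slack.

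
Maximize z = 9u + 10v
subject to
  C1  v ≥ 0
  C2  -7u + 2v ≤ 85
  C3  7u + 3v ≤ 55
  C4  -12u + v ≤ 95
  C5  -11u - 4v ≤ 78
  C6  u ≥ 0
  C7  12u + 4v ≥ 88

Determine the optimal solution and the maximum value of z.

Feasible corners and z = 9u + 10v:
  (55/7, 0) → z = 495/7
  (22/3, 0) → z = 66
  (11/2, 11/2) → z = 209/2

u = 11/2, v = 11/2, maximum z = 209/2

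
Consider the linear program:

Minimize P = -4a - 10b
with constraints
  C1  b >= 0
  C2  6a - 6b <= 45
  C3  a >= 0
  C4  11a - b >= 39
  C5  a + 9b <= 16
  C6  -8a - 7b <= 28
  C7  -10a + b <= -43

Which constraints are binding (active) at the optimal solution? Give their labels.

Feasible corners and P = -4a - 10b:
  (15/2, 0) → P = -30
  (43/10, 0) → P = -86/5
  (167/20, 17/20) → P = -419/10
  (31/7, 9/7) → P = -214/7

The minimum is at (167/20, 17/20). Substituting into each constraint, equality holds for C2 and C5; the remaining constraints have slack.

C2 and C5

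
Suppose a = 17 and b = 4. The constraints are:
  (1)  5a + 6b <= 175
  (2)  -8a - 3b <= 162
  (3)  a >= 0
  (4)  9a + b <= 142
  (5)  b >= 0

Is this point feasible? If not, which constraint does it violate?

not feasible — violates (4)

Constraint (4): 9a + b = 157, which is not ≤ 142. All other constraints are satisfied.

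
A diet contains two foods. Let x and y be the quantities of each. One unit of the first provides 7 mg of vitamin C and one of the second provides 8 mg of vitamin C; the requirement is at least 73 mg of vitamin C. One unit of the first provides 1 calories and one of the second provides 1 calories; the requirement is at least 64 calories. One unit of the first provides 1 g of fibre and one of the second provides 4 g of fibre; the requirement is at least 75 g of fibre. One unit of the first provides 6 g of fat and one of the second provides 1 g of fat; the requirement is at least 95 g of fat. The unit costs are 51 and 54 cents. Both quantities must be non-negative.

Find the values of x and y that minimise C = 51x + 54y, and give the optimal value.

Corner points and C = 51x + 54y:
  (0, 95) → C = 5130
  (75, 0) → C = 3825
  (181/3, 11/3) → C = 3275
  (31/5, 289/5) → C = 17187/5
The feasible region is unbounded (it extends along (0, 1), (1, 0)), but C strictly increases along every unbounded feasible direction, so there is no improving ray and the minimum is attained at a vertex.

x = 181/3, y = 11/3, minimum C = 3275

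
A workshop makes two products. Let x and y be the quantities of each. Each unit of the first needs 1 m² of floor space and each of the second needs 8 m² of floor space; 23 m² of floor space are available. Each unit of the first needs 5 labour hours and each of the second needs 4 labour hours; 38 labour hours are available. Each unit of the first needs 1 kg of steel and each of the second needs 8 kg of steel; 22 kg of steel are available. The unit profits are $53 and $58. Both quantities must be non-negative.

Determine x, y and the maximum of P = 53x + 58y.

Vertices and P = 53x + 58y:
  (0, 0) → P = 0
  (0, 11/4) → P = 319/2
  (38/5, 0) → P = 2014/5
  (6, 2) → P = 434

x = 6, y = 2, maximum P = 434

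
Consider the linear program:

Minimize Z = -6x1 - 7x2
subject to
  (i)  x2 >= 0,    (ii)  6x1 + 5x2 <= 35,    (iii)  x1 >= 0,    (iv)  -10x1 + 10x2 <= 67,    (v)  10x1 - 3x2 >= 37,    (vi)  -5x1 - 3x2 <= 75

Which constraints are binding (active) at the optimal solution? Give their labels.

Extreme points and Z = -6x1 - 7x2:
  (35/6, 0) → Z = -35
  (37/10, 0) → Z = -111/5
  (145/34, 32/17) → Z = -659/17

The minimum is at (145/34, 32/17). Substituting into each constraint, equality holds for (ii) and (v); the remaining constraints have slack.

(ii) and (v)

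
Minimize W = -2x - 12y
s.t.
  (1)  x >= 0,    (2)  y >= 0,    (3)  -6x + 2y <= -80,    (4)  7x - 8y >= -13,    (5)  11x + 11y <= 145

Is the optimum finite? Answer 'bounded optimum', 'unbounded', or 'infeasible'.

infeasible

The boundaries x = 0 and y = 0 meet at (0, 0), but that point violates -6x + 2y ≤ -80. Every candidate vertex is excluded by some other constraint, so the feasible region is empty.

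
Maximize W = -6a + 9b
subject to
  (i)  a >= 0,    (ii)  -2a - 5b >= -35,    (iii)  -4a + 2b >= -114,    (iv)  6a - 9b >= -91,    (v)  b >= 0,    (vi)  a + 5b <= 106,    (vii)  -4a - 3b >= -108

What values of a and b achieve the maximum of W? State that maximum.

Feasible corners and W = -6a + 9b:
  (0, 7) → W = 63
  (0, 0) → W = 0
  (35/2, 0) → W = -105

The optimum lies where a = 0 and -2a - 5b = -35.
Solving simultaneously gives a = 0, b = 7.

a = 0, b = 7, maximum W = 63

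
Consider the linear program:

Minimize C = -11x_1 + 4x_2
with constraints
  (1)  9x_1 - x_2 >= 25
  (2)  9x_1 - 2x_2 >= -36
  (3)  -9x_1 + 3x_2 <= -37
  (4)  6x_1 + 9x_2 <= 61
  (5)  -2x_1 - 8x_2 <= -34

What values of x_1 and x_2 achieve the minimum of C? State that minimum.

The binding constraints are 6x_1 + 9x_2 = 61 and -2x_1 - 8x_2 = -34.
Solving simultaneously gives x_1 = 91/15, x_2 = 41/15.

x_1 = 91/15, x_2 = 41/15, minimum C = -279/5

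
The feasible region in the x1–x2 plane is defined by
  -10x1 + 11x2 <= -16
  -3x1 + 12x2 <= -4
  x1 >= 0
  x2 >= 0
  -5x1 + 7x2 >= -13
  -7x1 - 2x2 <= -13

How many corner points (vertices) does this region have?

4

Of the 15 pairwise boundary intersections, those satisfying every inequality are:
  (128/39, 19/39)
  (82/45, 11/90)
  (13/5, 0)
  (13/7, 0)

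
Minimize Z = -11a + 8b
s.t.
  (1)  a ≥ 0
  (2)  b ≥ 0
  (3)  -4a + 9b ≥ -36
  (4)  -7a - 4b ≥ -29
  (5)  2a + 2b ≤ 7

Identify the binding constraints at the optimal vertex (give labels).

Feasible corners and Z = -11a + 8b:
  (0, 0) → Z = 0
  (0, 7/2) → Z = 28
  (7/2, 0) → Z = -77/2

The minimum is at (7/2, 0). Substituting into each constraint, equality holds for (2) and (5); the remaining constraints have slack.

(2) and (5)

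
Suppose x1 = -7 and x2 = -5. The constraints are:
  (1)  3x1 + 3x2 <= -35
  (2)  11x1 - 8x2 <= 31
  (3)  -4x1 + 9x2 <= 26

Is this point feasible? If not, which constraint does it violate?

feasible

(1): -36 ≤ -35 ✓
(2): -37 ≤ 31 ✓
(3): -17 ≤ 26 ✓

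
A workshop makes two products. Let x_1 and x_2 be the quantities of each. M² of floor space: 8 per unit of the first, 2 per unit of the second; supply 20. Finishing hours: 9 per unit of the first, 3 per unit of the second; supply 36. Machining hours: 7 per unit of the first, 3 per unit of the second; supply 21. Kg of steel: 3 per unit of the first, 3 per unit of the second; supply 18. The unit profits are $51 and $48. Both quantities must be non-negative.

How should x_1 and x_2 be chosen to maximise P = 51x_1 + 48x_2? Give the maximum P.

x_1 = 3/4, x_2 = 21/4, maximum P = 1161/4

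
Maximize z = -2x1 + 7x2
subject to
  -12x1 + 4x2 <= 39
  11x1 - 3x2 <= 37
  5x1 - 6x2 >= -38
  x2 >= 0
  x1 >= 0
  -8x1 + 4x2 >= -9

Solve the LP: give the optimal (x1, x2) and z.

Corner points and z = -2x1 + 7x2:
  (112/17, 201/17) → z = 1183/17
  (121/20, 197/20) → z = 1137/20
  (0, 19/3) → z = 133/3
  (0, 0) → z = 0
  (9/8, 0) → z = -9/4

The optimum lies where 11x1 - 3x2 = 37 and 5x1 - 6x2 = -38.
Solving simultaneously gives x1 = 112/17, x2 = 201/17.

x1 = 112/17, x2 = 201/17, maximum z = 1183/17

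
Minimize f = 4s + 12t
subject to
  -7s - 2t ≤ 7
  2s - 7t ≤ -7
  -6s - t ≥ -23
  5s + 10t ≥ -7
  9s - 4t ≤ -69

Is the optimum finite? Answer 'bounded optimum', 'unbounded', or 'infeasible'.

bounded optimum

Extreme points and f = 4s + 12t:
  (-83/23, 210/23) → f = 2188/23
  (23/33, 207/11) → f = 7544/33
The feasible region has finitely many vertices and no improving ray; the minimum is 2188/23 at (-83/23, 210/23).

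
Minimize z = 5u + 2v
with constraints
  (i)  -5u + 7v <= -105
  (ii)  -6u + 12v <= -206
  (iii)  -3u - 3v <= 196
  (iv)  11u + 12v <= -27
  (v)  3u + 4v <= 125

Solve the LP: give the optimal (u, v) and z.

u = -1057/36, v = -1295/36, minimum z = -875/4

Extreme points and z = 5u + 2v:
  (-91/9, -200/9) → z = -95
  (-1057/36, -1295/36) → z = -875/4
  (179/17, -607/51) → z = 1471/51
The feasible region is unbounded (it extends along (1, -1), (12, -11)), but z strictly increases along every unbounded feasible direction, so there is no improving ray and the minimum is attained at a vertex.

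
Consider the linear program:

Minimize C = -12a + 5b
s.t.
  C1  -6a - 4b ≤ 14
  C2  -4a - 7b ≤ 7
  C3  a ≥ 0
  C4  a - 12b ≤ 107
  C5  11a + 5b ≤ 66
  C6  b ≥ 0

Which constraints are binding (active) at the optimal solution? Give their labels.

C5 and C6

Corner points and C = -12a + 5b:
  (0, 66/5) → C = 66
  (0, 0) → C = 0
  (6, 0) → C = -72

The minimum is at (6, 0). Substituting into each constraint, equality holds for C5 and C6; the remaining constraints have slack.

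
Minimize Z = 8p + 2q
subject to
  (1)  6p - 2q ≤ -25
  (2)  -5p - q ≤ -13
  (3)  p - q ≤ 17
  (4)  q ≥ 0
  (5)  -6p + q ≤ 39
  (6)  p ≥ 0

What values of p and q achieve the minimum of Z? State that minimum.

Extreme points and Z = 8p + 2q:
  (1/16, 203/16) → Z = 207/8
  (0, 13) → Z = 26
  (0, 39) → Z = 78
The feasible region is unbounded (it extends along (1, 3), (1, 6)), but Z strictly increases along every unbounded feasible direction, so there is no improving ray and the minimum is attained at a vertex.

The optimum lies where 6p - 2q = -25 and -5p - q = -13.
Solving simultaneously gives p = 1/16, q = 203/16.

p = 1/16, q = 203/16, minimum Z = 207/8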